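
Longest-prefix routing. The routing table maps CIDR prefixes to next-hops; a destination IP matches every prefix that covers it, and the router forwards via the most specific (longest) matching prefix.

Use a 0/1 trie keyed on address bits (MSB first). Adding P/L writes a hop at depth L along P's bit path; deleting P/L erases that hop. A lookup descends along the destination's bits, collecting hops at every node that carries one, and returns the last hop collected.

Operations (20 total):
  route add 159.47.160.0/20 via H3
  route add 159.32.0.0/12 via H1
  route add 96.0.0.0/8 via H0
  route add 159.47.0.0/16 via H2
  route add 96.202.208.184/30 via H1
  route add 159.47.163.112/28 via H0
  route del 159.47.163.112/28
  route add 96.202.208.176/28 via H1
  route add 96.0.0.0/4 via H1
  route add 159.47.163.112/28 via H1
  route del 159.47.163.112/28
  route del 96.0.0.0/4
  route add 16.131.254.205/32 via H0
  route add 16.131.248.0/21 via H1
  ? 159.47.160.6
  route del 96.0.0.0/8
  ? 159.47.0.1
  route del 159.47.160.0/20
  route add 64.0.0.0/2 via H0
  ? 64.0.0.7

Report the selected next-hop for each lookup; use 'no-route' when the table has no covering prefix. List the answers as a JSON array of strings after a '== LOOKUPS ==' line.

Process each operation:
  + 159.47.160.0/20 (H3) depth=20
  + 159.32.0.0/12 (H1) depth=12
  + 96.0.0.0/8 (H0) depth=8
  + 159.47.0.0/16 (H2) depth=16
  + 96.202.208.184/30 (H1) depth=30
  + 159.47.163.112/28 (H0) depth=28
  - 159.47.163.112/28 clear@28
  + 96.202.208.176/28 (H1) depth=28
  + 96.0.0.0/4 (H1) depth=4
  + 159.47.163.112/28 (H1) depth=28
  - 159.47.163.112/28 clear@28
  - 96.0.0.0/4 clear@4
  + 16.131.254.205/32 (H0) depth=32
  + 16.131.248.0/21 (H1) depth=21
  ? 159.47.160.6  path d0:-→d1:-→d2:-→d3:-→d4:-→d5:-→d6:-→d7:-→d8:-→d9:-→d10:-→d11:-→d12:H1→d13:-→d14:-→d15:-→d16:H2→d17:-→d18:-→d19:-→d20:H3→d21:-→d22:-  best=H3
  - 96.0.0.0/8 clear@8
  ? 159.47.0.1  path d0:-→d1:-→d2:-→d3:-→d4:-→d5:-→d6:-→d7:-→d8:-→d9:-→d10:-→d11:-→d12:H1→d13:-→d14:-→d15:-→d16:H2  best=H2
  - 159.47.160.0/20 clear@20
  + 64.0.0.0/2 (H0) depth=2
  ? 64.0.0.7  path d0:-→d1:-→d2:H0  best=H0

== LOOKUPS ==
["H3","H2","H0"]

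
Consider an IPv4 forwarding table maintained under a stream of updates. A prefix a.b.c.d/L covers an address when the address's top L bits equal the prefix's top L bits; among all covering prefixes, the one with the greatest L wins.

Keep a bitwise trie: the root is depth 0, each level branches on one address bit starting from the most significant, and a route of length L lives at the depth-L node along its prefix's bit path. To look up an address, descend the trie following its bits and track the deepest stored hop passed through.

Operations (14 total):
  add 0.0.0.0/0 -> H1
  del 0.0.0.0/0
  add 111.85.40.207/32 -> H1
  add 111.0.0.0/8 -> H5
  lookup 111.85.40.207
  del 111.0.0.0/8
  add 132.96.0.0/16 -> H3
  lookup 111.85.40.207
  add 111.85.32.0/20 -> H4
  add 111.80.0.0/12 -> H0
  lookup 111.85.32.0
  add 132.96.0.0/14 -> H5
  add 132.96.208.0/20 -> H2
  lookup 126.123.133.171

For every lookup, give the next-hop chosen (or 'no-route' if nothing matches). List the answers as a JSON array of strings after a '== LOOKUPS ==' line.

Trace:
  + 0.0.0.0/0 (H1) depth=0
  - 0.0.0.0/0 clear@0
  + 111.85.40.207/32 (H1) depth=32
  + 111.0.0.0/8 (H5) depth=8
  lookup 111.85.40.207: bits 01101111010101010010100011001111 walk d0:-→d1:-→d2:-→d3:-→d4:-→d5:-→d6:-→d7:-→d8:H5→d9:-→d10:-→d11:-→d12:-→d13:-→d14:-→d15:-→d16:-→d17:-→d18:-→d19:-→d20:-→d21:-→d22:-→d23:-→d24:-→d25:-→d26:-→d27:-→d28:-→d29:-→d30:-→d31:-→d32:H1 -> H1
  - 111.0.0.0/8 clear@8
  + 132.96.0.0/16 (H3) depth=16
  lookup 111.85.40.207: bits 01101111010101010010100011001111 walk d0:-→d1:-→d2:-→d3:-→d4:-→d5:-→d6:-→d7:-→d8:-→d9:-→d10:-→d11:-→d12:-→d13:-→d14:-→d15:-→d16:-→d17:-→d18:-→d19:-→d20:-→d21:-→d22:-→d23:-→d24:-→d25:-→d26:-→d27:-→d28:-→d29:-→d30:-→d31:-→d32:H1 -> H1
  + 111.85.32.0/20 (H4) depth=20
  + 111.80.0.0/12 (H0) depth=12
  lookup 111.85.32.0: bits 01101111010101010010 walk d0:-→d1:-→d2:-→d3:-→d4:-→d5:-→d6:-→d7:-→d8:-→d9:-→d10:-→d11:-→d12:H0→d13:-→d14:-→d15:-→d16:-→d17:-→d18:-→d19:-→d20:H4 -> H4
  + 132.96.0.0/14 (H5) depth=14
  + 132.96.208.0/20 (H2) depth=20
  lookup 126.123.133.171: bits 011 walk d0:-→d1:-→d2:-→d3:- -> no-route

== LOOKUPS ==
["H1","H1","H4","no-route"]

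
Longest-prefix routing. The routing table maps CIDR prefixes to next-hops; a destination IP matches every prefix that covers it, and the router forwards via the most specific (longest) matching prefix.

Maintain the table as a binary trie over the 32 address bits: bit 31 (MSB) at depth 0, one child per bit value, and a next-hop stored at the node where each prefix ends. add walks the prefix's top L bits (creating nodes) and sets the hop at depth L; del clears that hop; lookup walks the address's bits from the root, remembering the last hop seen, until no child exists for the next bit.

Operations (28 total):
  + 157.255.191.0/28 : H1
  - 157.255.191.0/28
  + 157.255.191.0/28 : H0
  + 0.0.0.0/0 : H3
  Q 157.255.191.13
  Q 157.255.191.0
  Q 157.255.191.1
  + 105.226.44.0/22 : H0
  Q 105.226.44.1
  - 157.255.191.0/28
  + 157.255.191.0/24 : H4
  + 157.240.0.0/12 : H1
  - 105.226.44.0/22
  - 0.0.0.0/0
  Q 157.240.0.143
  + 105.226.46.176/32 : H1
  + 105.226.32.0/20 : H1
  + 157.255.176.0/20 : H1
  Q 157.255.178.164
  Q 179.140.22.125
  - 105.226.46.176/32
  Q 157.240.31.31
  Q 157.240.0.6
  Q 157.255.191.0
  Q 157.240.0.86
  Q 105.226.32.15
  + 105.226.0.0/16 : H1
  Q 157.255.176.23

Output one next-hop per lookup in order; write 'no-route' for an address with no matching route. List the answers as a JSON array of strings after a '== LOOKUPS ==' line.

Apply in order:
  add 157.255.191.0/28 -> H1 at depth 28
  - 157.255.191.0/28 clear@28
  add 157.255.191.0/28 -> H0 at depth 28
  add 0.0.0.0/0 -> H3 at depth 0
  ? 157.255.191.13  path d0:H3→d1:-→d2:-→d3:-→d4:-→d5:-→d6:-→d7:-→d8:-→d9:-→d10:-→d11:-→d12:-→d13:-→d14:-→d15:-→d16:-→d17:-→d18:-→d19:-→d20:-→d21:-→d22:-→d23:-→d24:-→d25:-→d26:-→d27:-→d28:H0  best=H0
  ? 157.255.191.0  path d0:H3→d1:-→d2:-→d3:-→d4:-→d5:-→d6:-→d7:-→d8:-→d9:-→d10:-→d11:-→d12:-→d13:-→d14:-→d15:-→d16:-→d17:-→d18:-→d19:-→d20:-→d21:-→d22:-→d23:-→d24:-→d25:-→d26:-→d27:-→d28:H0  best=H0
  ? 157.255.191.1  path d0:H3→d1:-→d2:-→d3:-→d4:-→d5:-→d6:-→d7:-→d8:-→d9:-→d10:-→d11:-→d12:-→d13:-→d14:-→d15:-→d16:-→d17:-→d18:-→d19:-→d20:-→d21:-→d22:-→d23:-→d24:-→d25:-→d26:-→d27:-→d28:H0  best=H0
  add 105.226.44.0/22 -> H0 at depth 22
  ? 105.226.44.1  path d0:H3→d1:-→d2:-→d3:-→d4:-→d5:-→d6:-→d7:-→d8:-→d9:-→d10:-→d11:-→d12:-→d13:-→d14:-→d15:-→d16:-→d17:-→d18:-→d19:-→d20:-→d21:-→d22:H0  best=H0
  - 157.255.191.0/28 clear@28
  add 157.255.191.0/24 -> H4 at depth 24
  add 157.240.0.0/12 -> H1 at depth 12
  - 105.226.44.0/22 clear@22
  - 0.0.0.0/0 clear@0
  ? 157.240.0.143  path d0:-→d1:-→d2:-→d3:-→d4:-→d5:-→d6:-→d7:-→d8:-→d9:-→d10:-→d11:-→d12:H1  best=H1
  add 105.226.46.176/32 -> H1 at depth 32
  add 105.226.32.0/20 -> H1 at depth 20
  add 157.255.176.0/20 -> H1 at depth 20
  ? 157.255.178.164  path d0:-→d1:-→d2:-→d3:-→d4:-→d5:-→d6:-→d7:-→d8:-→d9:-→d10:-→d11:-→d12:H1→d13:-→d14:-→d15:-→d16:-→d17:-→d18:-→d19:-→d20:H1  best=H1
  ? 179.140.22.125  path d0:-→d1:-→d2:-  best=no-route
  - 105.226.46.176/32 clear@32
  ? 157.240.31.31  path d0:-→d1:-→d2:-→d3:-→d4:-→d5:-→d6:-→d7:-→d8:-→d9:-→d10:-→d11:-→d12:H1  best=H1
  ? 157.240.0.6  path d0:-→d1:-→d2:-→d3:-→d4:-→d5:-→d6:-→d7:-→d8:-→d9:-→d10:-→d11:-→d12:H1  best=H1
  ? 157.255.191.0  path d0:-→d1:-→d2:-→d3:-→d4:-→d5:-→d6:-→d7:-→d8:-→d9:-→d10:-→d11:-→d12:H1→d13:-→d14:-→d15:-→d16:-→d17:-→d18:-→d19:-→d20:H1→d21:-→d22:-→d23:-→d24:H4→d25:-→d26:-→d27:-→d28:-  best=H4
  ? 157.240.0.86  path d0:-→d1:-→d2:-→d3:-→d4:-→d5:-→d6:-→d7:-→d8:-→d9:-→d10:-→d11:-→d12:H1  best=H1
  ? 105.226.32.15  path d0:-→d1:-→d2:-→d3:-→d4:-→d5:-→d6:-→d7:-→d8:-→d9:-→d10:-→d11:-→d12:-→d13:-→d14:-→d15:-→d16:-→d17:-→d18:-→d19:-→d20:H1  best=H1
  add 105.226.0.0/16 -> H1 at depth 16
  ? 157.255.176.23  path d0:-→d1:-→d2:-→d3:-→d4:-→d5:-→d6:-→d7:-→d8:-→d9:-→d10:-→d11:-→d12:H1→d13:-→d14:-→d15:-→d16:-→d17:-→d18:-→d19:-→d20:H1  best=H1

== LOOKUPS ==
["H0","H0","H0","H0","H1","H1","no-route","H1","H1","H4","H1","H1","H1"]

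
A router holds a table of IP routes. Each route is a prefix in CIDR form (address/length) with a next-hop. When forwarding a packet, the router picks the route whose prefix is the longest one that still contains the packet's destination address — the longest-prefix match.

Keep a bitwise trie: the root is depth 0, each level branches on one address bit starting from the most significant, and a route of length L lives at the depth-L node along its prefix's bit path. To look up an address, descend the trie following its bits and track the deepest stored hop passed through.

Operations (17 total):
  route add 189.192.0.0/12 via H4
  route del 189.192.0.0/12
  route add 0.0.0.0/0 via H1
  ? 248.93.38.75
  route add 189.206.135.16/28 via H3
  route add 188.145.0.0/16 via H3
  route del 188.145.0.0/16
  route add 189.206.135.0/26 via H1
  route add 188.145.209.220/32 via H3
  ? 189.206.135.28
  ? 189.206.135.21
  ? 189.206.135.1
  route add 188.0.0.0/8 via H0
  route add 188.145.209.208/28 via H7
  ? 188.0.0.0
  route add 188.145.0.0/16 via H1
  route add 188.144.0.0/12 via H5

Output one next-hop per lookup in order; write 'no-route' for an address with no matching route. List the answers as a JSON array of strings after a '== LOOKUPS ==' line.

Trace:
  + 189.192.0.0/12 (H4) depth=12
  - 189.192.0.0/12 clear@12
  + 0.0.0.0/0 (H1) depth=0
  Q 248.93.38.75: descend 1 ; hops seen [H1] ; pick H1
  + 189.206.135.16/28 (H3) depth=28
  + 188.145.0.0/16 (H3) depth=16
  - 188.145.0.0/16 clear@16
  + 189.206.135.0/26 (H1) depth=26
  + 188.145.209.220/32 (H3) depth=32
  Q 189.206.135.28: descend 1011110111001110100001110001 ; hops seen [H1,H1,H3] ; pick H3
  Q 189.206.135.21: descend 1011110111001110100001110001 ; hops seen [H1,H1,H3] ; pick H3
  Q 189.206.135.1: descend 101111011100111010000111000 ; hops seen [H1,H1] ; pick H1
  + 188.0.0.0/8 (H0) depth=8
  + 188.145.209.208/28 (H7) depth=28
  Q 188.0.0.0: descend 10111100 ; hops seen [H1,H0] ; pick H0
  + 188.145.0.0/16 (H1) depth=16
  + 188.144.0.0/12 (H5) depth=12

== LOOKUPS ==
["H1","H3","H3","H1","H0"]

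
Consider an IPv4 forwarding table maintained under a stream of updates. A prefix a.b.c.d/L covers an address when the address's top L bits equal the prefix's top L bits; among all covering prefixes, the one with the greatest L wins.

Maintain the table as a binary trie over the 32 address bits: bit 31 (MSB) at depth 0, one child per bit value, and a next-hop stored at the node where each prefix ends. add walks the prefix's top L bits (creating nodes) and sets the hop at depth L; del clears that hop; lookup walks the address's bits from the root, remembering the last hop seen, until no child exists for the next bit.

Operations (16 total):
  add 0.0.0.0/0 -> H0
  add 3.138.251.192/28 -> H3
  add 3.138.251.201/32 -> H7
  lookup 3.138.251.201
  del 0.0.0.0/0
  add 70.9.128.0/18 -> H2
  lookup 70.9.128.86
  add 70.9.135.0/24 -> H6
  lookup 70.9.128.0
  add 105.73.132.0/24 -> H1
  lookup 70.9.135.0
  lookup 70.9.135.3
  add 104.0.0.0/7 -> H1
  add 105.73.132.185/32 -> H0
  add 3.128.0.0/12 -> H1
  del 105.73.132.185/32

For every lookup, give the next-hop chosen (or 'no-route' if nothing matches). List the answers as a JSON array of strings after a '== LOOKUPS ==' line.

Apply in order:
  + 0.0.0.0/0 (H0) depth=0
  + 3.138.251.192/28 (H3) depth=28
  + 3.138.251.201/32 (H7) depth=32
  Q 3.138.251.201: descend 00000011100010101111101111001001 ; hops seen [H0,H3,H7] ; pick H7
  del 0.0.0.0/0 (clear depth 0)
  + 70.9.128.0/18 (H2) depth=18
  Q 70.9.128.86: descend 010001100000100110 ; hops seen [H2] ; pick H2
  + 70.9.135.0/24 (H6) depth=24
  Q 70.9.128.0: descend 010001100000100110000 ; hops seen [H2] ; pick H2
  + 105.73.132.0/24 (H1) depth=24
  Q 70.9.135.0: descend 010001100000100110000111 ; hops seen [H2,H6] ; pick H6
  Q 70.9.135.3: descend 010001100000100110000111 ; hops seen [H2,H6] ; pick H6
  + 104.0.0.0/7 (H1) depth=7
  + 105.73.132.185/32 (H0) depth=32
  + 3.128.0.0/12 (H1) depth=12
  del 105.73.132.185/32 (clear depth 32)

== LOOKUPS ==
["H7","H2","H2","H6","H6"]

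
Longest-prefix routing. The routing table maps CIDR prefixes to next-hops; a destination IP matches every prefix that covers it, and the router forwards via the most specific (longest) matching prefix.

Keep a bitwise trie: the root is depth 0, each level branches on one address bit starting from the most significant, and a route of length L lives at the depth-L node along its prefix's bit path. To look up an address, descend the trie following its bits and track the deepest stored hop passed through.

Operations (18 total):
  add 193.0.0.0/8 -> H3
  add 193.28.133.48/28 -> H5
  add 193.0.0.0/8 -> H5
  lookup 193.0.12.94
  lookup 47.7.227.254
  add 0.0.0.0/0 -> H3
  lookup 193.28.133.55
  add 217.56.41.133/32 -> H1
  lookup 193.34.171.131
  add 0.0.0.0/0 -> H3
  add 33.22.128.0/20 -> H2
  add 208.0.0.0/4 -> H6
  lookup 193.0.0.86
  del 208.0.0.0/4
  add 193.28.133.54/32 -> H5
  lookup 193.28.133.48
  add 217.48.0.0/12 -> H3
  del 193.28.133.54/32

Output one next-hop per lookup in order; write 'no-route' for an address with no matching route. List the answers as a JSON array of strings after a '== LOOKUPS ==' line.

Process each operation:
  add 193.0.0.0/8 -> H3 at depth 8
  add 193.28.133.48/28 -> H5 at depth 28
  add 193.0.0.0/8 -> H5 at depth 8
  lookup 193.0.12.94: bits 11000001000 walk d0:-→d1:-→d2:-→d3:-→d4:-→d5:-→d6:-→d7:-→d8:H5→d9:-→d10:-→d11:- -> H5
  lookup 47.7.227.254: bits ε walk d0:- -> no-route
  add 0.0.0.0/0 -> H3 at depth 0
  lookup 193.28.133.55: bits 1100000100011100100001010011 walk d0:H3→d1:-→d2:-→d3:-→d4:-→d5:-→d6:-→d7:-→d8:H5→d9:-→d10:-→d11:-→d12:-→d13:-→d14:-→d15:-→d16:-→d17:-→d18:-→d19:-→d20:-→d21:-→d22:-→d23:-→d24:-→d25:-→d26:-→d27:-→d28:H5 -> H5
  add 217.56.41.133/32 -> H1 at depth 32
  lookup 193.34.171.131: bits 1100000100 walk d0:H3→d1:-→d2:-→d3:-→d4:-→d5:-→d6:-→d7:-→d8:H5→d9:-→d10:- -> H5
  add 0.0.0.0/0 -> H3 at depth 0
  add 33.22.128.0/20 -> H2 at depth 20
  add 208.0.0.0/4 -> H6 at depth 4
  lookup 193.0.0.86: bits 11000001000 walk d0:H3→d1:-→d2:-→d3:-→d4:-→d5:-→d6:-→d7:-→d8:H5→d9:-→d10:-→d11:- -> H5
  - 208.0.0.0/4 clear@4
  add 193.28.133.54/32 -> H5 at depth 32
  lookup 193.28.133.48: bits 11000001000111001000010100110 walk d0:H3→d1:-→d2:-→d3:-→d4:-→d5:-→d6:-→d7:-→d8:H5→d9:-→d10:-→d11:-→d12:-→d13:-→d14:-→d15:-→d16:-→d17:-→d18:-→d19:-→d20:-→d21:-→d22:-→d23:-→d24:-→d25:-→d26:-→d27:-→d28:H5→d29:- -> H5
  add 217.48.0.0/12 -> H3 at depth 12
  - 193.28.133.54/32 clear@32

== LOOKUPS ==
["H5","no-route","H5","H5","H5","H5"]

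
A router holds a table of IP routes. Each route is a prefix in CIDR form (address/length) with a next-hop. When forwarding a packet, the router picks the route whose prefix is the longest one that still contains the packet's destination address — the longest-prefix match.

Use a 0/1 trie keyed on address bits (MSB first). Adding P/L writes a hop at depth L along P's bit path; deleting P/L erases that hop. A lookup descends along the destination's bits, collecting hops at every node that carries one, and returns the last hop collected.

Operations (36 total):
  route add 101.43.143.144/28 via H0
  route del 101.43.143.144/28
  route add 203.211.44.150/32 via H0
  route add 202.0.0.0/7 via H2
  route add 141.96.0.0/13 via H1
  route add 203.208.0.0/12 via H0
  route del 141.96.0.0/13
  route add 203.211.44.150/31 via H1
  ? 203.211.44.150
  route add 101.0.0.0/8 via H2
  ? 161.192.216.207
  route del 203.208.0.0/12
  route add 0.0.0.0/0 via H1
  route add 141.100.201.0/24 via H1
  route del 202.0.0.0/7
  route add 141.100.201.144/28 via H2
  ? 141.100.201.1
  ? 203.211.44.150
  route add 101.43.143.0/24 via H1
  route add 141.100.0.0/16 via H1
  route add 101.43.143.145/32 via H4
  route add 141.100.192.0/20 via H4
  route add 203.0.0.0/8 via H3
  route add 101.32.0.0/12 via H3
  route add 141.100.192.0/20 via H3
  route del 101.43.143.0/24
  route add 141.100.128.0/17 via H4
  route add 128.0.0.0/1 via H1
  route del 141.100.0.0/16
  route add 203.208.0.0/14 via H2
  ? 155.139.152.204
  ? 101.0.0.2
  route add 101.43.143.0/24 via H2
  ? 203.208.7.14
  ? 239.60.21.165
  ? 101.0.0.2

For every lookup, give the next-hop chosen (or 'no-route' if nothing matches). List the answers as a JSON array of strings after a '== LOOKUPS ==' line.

Process each operation:
  + 101.43.143.144/28 (H0) depth=28
  - 101.43.143.144/28 clear@28
  + 203.211.44.150/32 (H0) depth=32
  + 202.0.0.0/7 (H2) depth=7
  + 141.96.0.0/13 (H1) depth=13
  + 203.208.0.0/12 (H0) depth=12
  - 141.96.0.0/13 clear@13
  + 203.211.44.150/31 (H1) depth=31
  ? 203.211.44.150  path d0:-→d1:-→d2:-→d3:-→d4:-→d5:-→d6:-→d7:H2→d8:-→d9:-→d10:-→d11:-→d12:H0→d13:-→d14:-→d15:-→d16:-→d17:-→d18:-→d19:-→d20:-→d21:-→d22:-→d23:-→d24:-→d25:-→d26:-→d27:-→d28:-→d29:-→d30:-→d31:H1→d32:H0  best=H0
  + 101.0.0.0/8 (H2) depth=8
  ? 161.192.216.207  path d0:-→d1:-→d2:-  best=no-route
  - 203.208.0.0/12 clear@12
  + 0.0.0.0/0 (H1) depth=0
  + 141.100.201.0/24 (H1) depth=24
  - 202.0.0.0/7 clear@7
  + 141.100.201.144/28 (H2) depth=28
  ? 141.100.201.1  path d0:H1→d1:-→d2:-→d3:-→d4:-→d5:-→d6:-→d7:-→d8:-→d9:-→d10:-→d11:-→d12:-→d13:-→d14:-→d15:-→d16:-→d17:-→d18:-→d19:-→d20:-→d21:-→d22:-→d23:-→d24:H1  best=H1
  ? 203.211.44.150  path d0:H1→d1:-→d2:-→d3:-→d4:-→d5:-→d6:-→d7:-→d8:-→d9:-→d10:-→d11:-→d12:-→d13:-→d14:-→d15:-→d16:-→d17:-→d18:-→d19:-→d20:-→d21:-→d22:-→d23:-→d24:-→d25:-→d26:-→d27:-→d28:-→d29:-→d30:-→d31:H1→d32:H0  best=H0
  + 101.43.143.0/24 (H1) depth=24
  + 141.100.0.0/16 (H1) depth=16
  + 101.43.143.145/32 (H4) depth=32
  + 141.100.192.0/20 (H4) depth=20
  + 203.0.0.0/8 (H3) depth=8
  + 101.32.0.0/12 (H3) depth=12
  + 141.100.192.0/20 (H3) depth=20
  - 101.43.143.0/24 clear@24
  + 141.100.128.0/17 (H4) depth=17
  + 128.0.0.0/1 (H1) depth=1
  - 141.100.0.0/16 clear@16
  + 203.208.0.0/14 (H2) depth=14
  ? 155.139.152.204  path d0:H1→d1:H1→d2:-→d3:-  best=H1
  ? 101.0.0.2  path d0:H1→d1:-→d2:-→d3:-→d4:-→d5:-→d6:-→d7:-→d8:H2→d9:-→d10:-  best=H2
  + 101.43.143.0/24 (H2) depth=24
  ? 203.208.7.14  path d0:H1→d1:H1→d2:-→d3:-→d4:-→d5:-→d6:-→d7:-→d8:H3→d9:-→d10:-→d11:-→d12:-→d13:-→d14:H2  best=H2
  ? 239.60.21.165  path d0:H1→d1:H1→d2:-  best=H1
  ? 101.0.0.2  path d0:H1→d1:-→d2:-→d3:-→d4:-→d5:-→d6:-→d7:-→d8:H2→d9:-→d10:-  best=H2

== LOOKUPS ==
["H0","no-route","H1","H0","H1","H2","H2","H1","H2"]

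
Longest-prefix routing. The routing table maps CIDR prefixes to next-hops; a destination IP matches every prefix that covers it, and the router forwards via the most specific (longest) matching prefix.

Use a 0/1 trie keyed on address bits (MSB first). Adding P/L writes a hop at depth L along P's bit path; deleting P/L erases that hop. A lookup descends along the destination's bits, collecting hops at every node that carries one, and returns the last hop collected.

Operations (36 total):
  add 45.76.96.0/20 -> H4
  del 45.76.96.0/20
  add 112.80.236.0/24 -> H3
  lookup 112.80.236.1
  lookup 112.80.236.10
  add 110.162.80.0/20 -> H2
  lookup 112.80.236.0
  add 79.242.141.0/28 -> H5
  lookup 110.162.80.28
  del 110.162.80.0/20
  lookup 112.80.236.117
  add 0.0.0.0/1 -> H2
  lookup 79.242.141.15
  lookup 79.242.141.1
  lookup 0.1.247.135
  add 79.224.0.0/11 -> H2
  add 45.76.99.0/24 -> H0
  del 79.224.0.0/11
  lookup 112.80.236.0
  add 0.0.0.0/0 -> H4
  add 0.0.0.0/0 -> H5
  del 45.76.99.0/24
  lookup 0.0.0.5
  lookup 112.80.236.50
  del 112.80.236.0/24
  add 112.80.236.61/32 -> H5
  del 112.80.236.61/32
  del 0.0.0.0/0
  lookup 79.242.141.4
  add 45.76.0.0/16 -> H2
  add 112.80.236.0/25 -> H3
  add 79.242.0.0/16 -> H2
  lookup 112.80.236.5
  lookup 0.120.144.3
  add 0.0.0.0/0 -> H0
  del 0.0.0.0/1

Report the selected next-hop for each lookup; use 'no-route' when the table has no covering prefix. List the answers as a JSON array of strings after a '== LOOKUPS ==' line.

Process each operation:
  + 45.76.96.0/20 (H4) depth=20
  - 45.76.96.0/20 clear@20
  + 112.80.236.0/24 (H3) depth=24
  lookup 112.80.236.1: bits 011100000101000011101100 walk d0:-→d1:-→d2:-→d3:-→d4:-→d5:-→d6:-→d7:-→d8:-→d9:-→d10:-→d11:-→d12:-→d13:-→d14:-→d15:-→d16:-→d17:-→d18:-→d19:-→d20:-→d21:-→d22:-→d23:-→d24:H3 -> H3
  lookup 112.80.236.10: bits 011100000101000011101100 walk d0:-→d1:-→d2:-→d3:-→d4:-→d5:-→d6:-→d7:-→d8:-→d9:-→d10:-→d11:-→d12:-→d13:-→d14:-→d15:-→d16:-→d17:-→d18:-→d19:-→d20:-→d21:-→d22:-→d23:-→d24:H3 -> H3
  + 110.162.80.0/20 (H2) depth=20
  lookup 112.80.236.0: bits 011100000101000011101100 walk d0:-→d1:-→d2:-→d3:-→d4:-→d5:-→d6:-→d7:-→d8:-→d9:-→d10:-→d11:-→d12:-→d13:-→d14:-→d15:-→d16:-→d17:-→d18:-→d19:-→d20:-→d21:-→d22:-→d23:-→d24:H3 -> H3
  + 79.242.141.0/28 (H5) depth=28
  lookup 110.162.80.28: bits 01101110101000100101 walk d0:-→d1:-→d2:-→d3:-→d4:-→d5:-→d6:-→d7:-→d8:-→d9:-→d10:-→d11:-→d12:-→d13:-→d14:-→d15:-→d16:-→d17:-→d18:-→d19:-→d20:H2 -> H2
  - 110.162.80.0/20 clear@20
  lookup 112.80.236.117: bits 011100000101000011101100 walk d0:-→d1:-→d2:-→d3:-→d4:-→d5:-→d6:-→d7:-→d8:-→d9:-→d10:-→d11:-→d12:-→d13:-→d14:-→d15:-→d16:-→d17:-→d18:-→d19:-→d20:-→d21:-→d22:-→d23:-→d24:H3 -> H3
  + 0.0.0.0/1 (H2) depth=1
  lookup 79.242.141.15: bits 0100111111110010100011010000 walk d0:-→d1:H2→d2:-→d3:-→d4:-→d5:-→d6:-→d7:-→d8:-→d9:-→d10:-→d11:-→d12:-→d13:-→d14:-→d15:-→d16:-→d17:-→d18:-→d19:-→d20:-→d21:-→d22:-→d23:-→d24:-→d25:-→d26:-→d27:-→d28:H5 -> H5
  lookup 79.242.141.1: bits 0100111111110010100011010000 walk d0:-→d1:H2→d2:-→d3:-→d4:-→d5:-→d6:-→d7:-→d8:-→d9:-→d10:-→d11:-→d12:-→d13:-→d14:-→d15:-→d16:-→d17:-→d18:-→d19:-→d20:-→d21:-→d22:-→d23:-→d24:-→d25:-→d26:-→d27:-→d28:H5 -> H5
  lookup 0.1.247.135: bits 00 walk d0:-→d1:H2→d2:- -> H2
  + 79.224.0.0/11 (H2) depth=11
  + 45.76.99.0/24 (H0) depth=24
  - 79.224.0.0/11 clear@11
  lookup 112.80.236.0: bits 011100000101000011101100 walk d0:-→d1:H2→d2:-→d3:-→d4:-→d5:-→d6:-→d7:-→d8:-→d9:-→d10:-→d11:-→d12:-→d13:-→d14:-→d15:-→d16:-→d17:-→d18:-→d19:-→d20:-→d21:-→d22:-→d23:-→d24:H3 -> H3
  + 0.0.0.0/0 (H4) depth=0
  + 0.0.0.0/0 (H5) depth=0
  - 45.76.99.0/24 clear@24
  lookup 0.0.0.5: bits 00 walk d0:H5→d1:H2→d2:- -> H2
  lookup 112.80.236.50: bits 011100000101000011101100 walk d0:H5→d1:H2→d2:-→d3:-→d4:-→d5:-→d6:-→d7:-→d8:-→d9:-→d10:-→d11:-→d12:-→d13:-→d14:-→d15:-→d16:-→d17:-→d18:-→d19:-→d20:-→d21:-→d22:-→d23:-→d24:H3 -> H3
  - 112.80.236.0/24 clear@24
  + 112.80.236.61/32 (H5) depth=32
  - 112.80.236.61/32 clear@32
  - 0.0.0.0/0 clear@0
  lookup 79.242.141.4: bits 0100111111110010100011010000 walk d0:-→d1:H2→d2:-→d3:-→d4:-→d5:-→d6:-→d7:-→d8:-→d9:-→d10:-→d11:-→d12:-→d13:-→d14:-→d15:-→d16:-→d17:-→d18:-→d19:-→d20:-→d21:-→d22:-→d23:-→d24:-→d25:-→d26:-→d27:-→d28:H5 -> H5
  + 45.76.0.0/16 (H2) depth=16
  + 112.80.236.0/25 (H3) depth=25
  + 79.242.0.0/16 (H2) depth=16
  lookup 112.80.236.5: bits 01110000010100001110110000 walk d0:-→d1:H2→d2:-→d3:-→d4:-→d5:-→d6:-→d7:-→d8:-→d9:-→d10:-→d11:-→d12:-→d13:-→d14:-→d15:-→d16:-→d17:-→d18:-→d19:-→d20:-→d21:-→d22:-→d23:-→d24:-→d25:H3→d26:- -> H3
  lookup 0.120.144.3: bits 00 walk d0:-→d1:H2→d2:- -> H2
  + 0.0.0.0/0 (H0) depth=0
  - 0.0.0.0/1 clear@1

== LOOKUPS ==
["H3","H3","H3","H2","H3","H5","H5","H2","H3","H2","H3","H5","H3","H2"]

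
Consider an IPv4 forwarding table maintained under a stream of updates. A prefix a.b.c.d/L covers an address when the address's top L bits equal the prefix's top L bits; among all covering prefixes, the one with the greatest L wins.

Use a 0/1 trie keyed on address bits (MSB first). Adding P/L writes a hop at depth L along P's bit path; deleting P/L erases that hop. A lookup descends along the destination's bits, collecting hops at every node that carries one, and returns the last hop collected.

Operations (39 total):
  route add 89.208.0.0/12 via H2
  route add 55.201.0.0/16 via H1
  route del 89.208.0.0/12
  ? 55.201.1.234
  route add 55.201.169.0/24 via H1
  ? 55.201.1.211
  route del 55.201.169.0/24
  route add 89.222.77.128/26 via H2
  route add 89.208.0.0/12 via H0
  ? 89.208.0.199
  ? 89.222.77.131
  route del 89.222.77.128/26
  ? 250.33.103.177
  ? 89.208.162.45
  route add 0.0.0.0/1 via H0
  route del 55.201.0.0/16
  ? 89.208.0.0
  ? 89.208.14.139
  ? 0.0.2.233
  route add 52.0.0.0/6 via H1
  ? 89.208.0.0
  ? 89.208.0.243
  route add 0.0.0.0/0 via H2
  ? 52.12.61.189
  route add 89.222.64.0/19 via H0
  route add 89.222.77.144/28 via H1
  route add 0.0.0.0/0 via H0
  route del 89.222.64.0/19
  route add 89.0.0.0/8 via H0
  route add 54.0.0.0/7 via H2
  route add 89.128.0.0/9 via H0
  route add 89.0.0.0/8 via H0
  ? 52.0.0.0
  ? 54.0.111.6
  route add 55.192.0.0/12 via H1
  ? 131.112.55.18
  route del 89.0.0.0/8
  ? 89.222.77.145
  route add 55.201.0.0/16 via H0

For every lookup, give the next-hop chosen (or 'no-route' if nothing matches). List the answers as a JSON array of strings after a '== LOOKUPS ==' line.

Trace:
  add 89.208.0.0/12 -> H2 at depth 12
  add 55.201.0.0/16 -> H1 at depth 16
  del 89.208.0.0/12 (clear depth 12)
  Q 55.201.1.234: descend 0011011111001001 ; hops seen [H1] ; pick H1
  add 55.201.169.0/24 -> H1 at depth 24
  Q 55.201.1.211: descend 0011011111001001 ; hops seen [H1] ; pick H1
  del 55.201.169.0/24 (clear depth 24)
  add 89.222.77.128/26 -> H2 at depth 26
  add 89.208.0.0/12 -> H0 at depth 12
  Q 89.208.0.199: descend 010110011101 ; hops seen [H0] ; pick H0
  Q 89.222.77.131: descend 01011001110111100100110110 ; hops seen [H0,H2] ; pick H2
  del 89.222.77.128/26 (clear depth 26)
  Q 250.33.103.177: descend ε ; hops seen [∅] ; pick no-route
  Q 89.208.162.45: descend 010110011101 ; hops seen [H0] ; pick H0
  add 0.0.0.0/1 -> H0 at depth 1
  del 55.201.0.0/16 (clear depth 16)
  Q 89.208.0.0: descend 010110011101 ; hops seen [H0,H0] ; pick H0
  Q 89.208.14.139: descend 010110011101 ; hops seen [H0,H0] ; pick H0
  Q 0.0.2.233: descend 00 ; hops seen [H0] ; pick H0
  add 52.0.0.0/6 -> H1 at depth 6
  Q 89.208.0.0: descend 010110011101 ; hops seen [H0,H0] ; pick H0
  Q 89.208.0.243: descend 010110011101 ; hops seen [H0,H0] ; pick H0
  add 0.0.0.0/0 -> H2 at depth 0
  Q 52.12.61.189: descend 001101 ; hops seen [H2,H0,H1] ; pick H1
  add 89.222.64.0/19 -> H0 at depth 19
  add 89.222.77.144/28 -> H1 at depth 28
  add 0.0.0.0/0 -> H0 at depth 0
  del 89.222.64.0/19 (clear depth 19)
  add 89.0.0.0/8 -> H0 at depth 8
  add 54.0.0.0/7 -> H2 at depth 7
  add 89.128.0.0/9 -> H0 at depth 9
  add 89.0.0.0/8 -> H0 at depth 8
  Q 52.0.0.0: descend 001101 ; hops seen [H0,H0,H1] ; pick H1
  Q 54.0.111.6: descend 0011011 ; hops seen [H0,H0,H1,H2] ; pick H2
  add 55.192.0.0/12 -> H1 at depth 12
  Q 131.112.55.18: descend ε ; hops seen [H0] ; pick H0
  del 89.0.0.0/8 (clear depth 8)
  Q 89.222.77.145: descend 0101100111011110010011011001 ; hops seen [H0,H0,H0,H0,H1] ; pick H1
  add 55.201.0.0/16 -> H0 at depth 16

== LOOKUPS ==
["H1","H1","H0","H2","no-route","H0","H0","H0","H0","H0","H0","H1","H1","H2","H0","H1"]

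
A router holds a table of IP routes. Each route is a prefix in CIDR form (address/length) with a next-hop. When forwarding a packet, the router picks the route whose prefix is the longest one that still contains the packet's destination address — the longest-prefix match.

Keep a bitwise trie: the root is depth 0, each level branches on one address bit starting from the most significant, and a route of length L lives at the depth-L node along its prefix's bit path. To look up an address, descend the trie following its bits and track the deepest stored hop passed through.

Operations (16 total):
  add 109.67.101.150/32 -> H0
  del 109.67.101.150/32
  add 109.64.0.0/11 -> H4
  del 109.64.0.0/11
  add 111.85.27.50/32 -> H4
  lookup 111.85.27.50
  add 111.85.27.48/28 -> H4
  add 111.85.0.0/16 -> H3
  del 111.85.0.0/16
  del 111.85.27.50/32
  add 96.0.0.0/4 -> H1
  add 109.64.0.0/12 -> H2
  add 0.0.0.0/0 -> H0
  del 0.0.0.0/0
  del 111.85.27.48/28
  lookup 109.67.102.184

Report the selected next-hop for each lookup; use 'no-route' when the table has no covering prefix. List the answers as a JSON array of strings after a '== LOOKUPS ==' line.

Process each operation:
  + 109.67.101.150/32 (H0) depth=32
  del 109.67.101.150/32 (clear depth 32)
  + 109.64.0.0/11 (H4) depth=11
  del 109.64.0.0/11 (clear depth 11)
  + 111.85.27.50/32 (H4) depth=32
  lookup 111.85.27.50: bits 01101111010101010001101100110010 walk d0:-→d1:-→d2:-→d3:-→d4:-→d5:-→d6:-→d7:-→d8:-→d9:-→d10:-→d11:-→d12:-→d13:-→d14:-→d15:-→d16:-→d17:-→d18:-→d19:-→d20:-→d21:-→d22:-→d23:-→d24:-→d25:-→d26:-→d27:-→d28:-→d29:-→d30:-→d31:-→d32:H4 -> H4
  + 111.85.27.48/28 (H4) depth=28
  + 111.85.0.0/16 (H3) depth=16
  del 111.85.0.0/16 (clear depth 16)
  del 111.85.27.50/32 (clear depth 32)
  + 96.0.0.0/4 (H1) depth=4
  + 109.64.0.0/12 (H2) depth=12
  + 0.0.0.0/0 (H0) depth=0
  del 0.0.0.0/0 (clear depth 0)
  del 111.85.27.48/28 (clear depth 28)
  lookup 109.67.102.184: bits 0110110101000011011001 walk d0:-→d1:-→d2:-→d3:-→d4:H1→d5:-→d6:-→d7:-→d8:-→d9:-→d10:-→d11:-→d12:H2→d13:-→d14:-→d15:-→d16:-→d17:-→d18:-→d19:-→d20:-→d21:-→d22:- -> H2

== LOOKUPS ==
["H4","H2"]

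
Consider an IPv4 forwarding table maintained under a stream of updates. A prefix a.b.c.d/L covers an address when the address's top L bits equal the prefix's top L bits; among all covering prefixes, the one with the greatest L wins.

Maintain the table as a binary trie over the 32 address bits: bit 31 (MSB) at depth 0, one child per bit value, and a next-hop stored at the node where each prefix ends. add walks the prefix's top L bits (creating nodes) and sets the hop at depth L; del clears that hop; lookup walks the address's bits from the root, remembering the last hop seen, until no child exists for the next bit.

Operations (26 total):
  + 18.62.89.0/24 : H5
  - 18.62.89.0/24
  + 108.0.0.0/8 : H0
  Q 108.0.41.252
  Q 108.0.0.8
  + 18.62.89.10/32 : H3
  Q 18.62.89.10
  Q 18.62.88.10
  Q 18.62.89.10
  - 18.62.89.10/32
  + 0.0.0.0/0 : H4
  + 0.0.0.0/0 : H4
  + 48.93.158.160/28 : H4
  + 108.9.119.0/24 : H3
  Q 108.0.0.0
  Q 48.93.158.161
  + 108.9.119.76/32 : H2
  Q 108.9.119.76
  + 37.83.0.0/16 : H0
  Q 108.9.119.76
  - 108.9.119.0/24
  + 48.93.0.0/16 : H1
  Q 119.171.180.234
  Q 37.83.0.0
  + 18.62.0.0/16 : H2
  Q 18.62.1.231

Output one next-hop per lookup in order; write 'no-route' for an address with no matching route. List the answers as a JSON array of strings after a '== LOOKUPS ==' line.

Process each operation:
  + 18.62.89.0/24 (H5) depth=24
  del 18.62.89.0/24 (clear depth 24)
  + 108.0.0.0/8 (H0) depth=8
  Q 108.0.41.252: descend 01101100 ; hops seen [H0] ; pick H0
  Q 108.0.0.8: descend 01101100 ; hops seen [H0] ; pick H0
  + 18.62.89.10/32 (H3) depth=32
  Q 18.62.89.10: descend 00010010001111100101100100001010 ; hops seen [H3] ; pick H3
  Q 18.62.88.10: descend 00010010001111100101100 ; hops seen [∅] ; pick no-route
  Q 18.62.89.10: descend 00010010001111100101100100001010 ; hops seen [H3] ; pick H3
  del 18.62.89.10/32 (clear depth 32)
  + 0.0.0.0/0 (H4) depth=0
  + 0.0.0.0/0 (H4) depth=0
  + 48.93.158.160/28 (H4) depth=28
  + 108.9.119.0/24 (H3) depth=24
  Q 108.0.0.0: descend 011011000000 ; hops seen [H4,H0] ; pick H0
  Q 48.93.158.161: descend 0011000001011101100111101010 ; hops seen [H4,H4] ; pick H4
  + 108.9.119.76/32 (H2) depth=32
  Q 108.9.119.76: descend 01101100000010010111011101001100 ; hops seen [H4,H0,H3,H2] ; pick H2
  + 37.83.0.0/16 (H0) depth=16
  Q 108.9.119.76: descend 01101100000010010111011101001100 ; hops seen [H4,H0,H3,H2] ; pick H2
  del 108.9.119.0/24 (clear depth 24)
  + 48.93.0.0/16 (H1) depth=16
  Q 119.171.180.234: descend 011 ; hops seen [H4] ; pick H4
  Q 37.83.0.0: descend 0010010101010011 ; hops seen [H4,H0] ; pick H0
  + 18.62.0.0/16 (H2) depth=16
  Q 18.62.1.231: descend 00010010001111100 ; hops seen [H4,H2] ; pick H2

== LOOKUPS ==
["H0","H0","H3","no-route","H3","H0","H4","H2","H2","H4","H0","H2"]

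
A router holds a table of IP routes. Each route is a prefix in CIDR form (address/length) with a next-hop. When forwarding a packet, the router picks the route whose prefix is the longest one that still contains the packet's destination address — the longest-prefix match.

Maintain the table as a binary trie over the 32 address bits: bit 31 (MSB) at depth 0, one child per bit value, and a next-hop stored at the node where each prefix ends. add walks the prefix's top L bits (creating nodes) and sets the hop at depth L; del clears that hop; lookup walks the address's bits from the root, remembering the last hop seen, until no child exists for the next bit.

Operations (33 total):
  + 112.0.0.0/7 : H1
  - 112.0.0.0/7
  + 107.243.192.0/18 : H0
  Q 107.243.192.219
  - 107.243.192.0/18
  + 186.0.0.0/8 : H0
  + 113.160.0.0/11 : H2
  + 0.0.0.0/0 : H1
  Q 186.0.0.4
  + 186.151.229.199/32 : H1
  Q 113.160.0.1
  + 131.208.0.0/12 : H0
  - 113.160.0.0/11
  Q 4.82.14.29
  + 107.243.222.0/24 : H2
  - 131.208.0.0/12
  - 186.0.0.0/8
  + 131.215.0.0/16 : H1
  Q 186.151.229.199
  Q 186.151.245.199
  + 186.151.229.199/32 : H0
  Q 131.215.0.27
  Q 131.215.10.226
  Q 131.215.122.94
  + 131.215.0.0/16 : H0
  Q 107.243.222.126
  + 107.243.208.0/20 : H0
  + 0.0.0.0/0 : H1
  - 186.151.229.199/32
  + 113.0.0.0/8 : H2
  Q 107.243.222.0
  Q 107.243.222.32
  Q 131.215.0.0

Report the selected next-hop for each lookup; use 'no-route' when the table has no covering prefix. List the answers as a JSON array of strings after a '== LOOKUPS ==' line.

Trace:
  add 112.0.0.0/7 -> H1 at depth 7
  - 112.0.0.0/7 clear@7
  add 107.243.192.0/18 -> H0 at depth 18
  ? 107.243.192.219  path d0:-→d1:-→d2:-→d3:-→d4:-→d5:-→d6:-→d7:-→d8:-→d9:-→d10:-→d11:-→d12:-→d13:-→d14:-→d15:-→d16:-→d17:-→d18:H0  best=H0
  - 107.243.192.0/18 clear@18
  add 186.0.0.0/8 -> H0 at depth 8
  add 113.160.0.0/11 -> H2 at depth 11
  add 0.0.0.0/0 -> H1 at depth 0
  ? 186.0.0.4  path d0:H1→d1:-→d2:-→d3:-→d4:-→d5:-→d6:-→d7:-→d8:H0  best=H0
  add 186.151.229.199/32 -> H1 at depth 32
  ? 113.160.0.1  path d0:H1→d1:-→d2:-→d3:-→d4:-→d5:-→d6:-→d7:-→d8:-→d9:-→d10:-→d11:H2  best=H2
  add 131.208.0.0/12 -> H0 at depth 12
  - 113.160.0.0/11 clear@11
  ? 4.82.14.29  path d0:H1→d1:-  best=H1
  add 107.243.222.0/24 -> H2 at depth 24
  - 131.208.0.0/12 clear@12
  - 186.0.0.0/8 clear@8
  add 131.215.0.0/16 -> H1 at depth 16
  ? 186.151.229.199  path d0:H1→d1:-→d2:-→d3:-→d4:-→d5:-→d6:-→d7:-→d8:-→d9:-→d10:-→d11:-→d12:-→d13:-→d14:-→d15:-→d16:-→d17:-→d18:-→d19:-→d20:-→d21:-→d22:-→d23:-→d24:-→d25:-→d26:-→d27:-→d28:-→d29:-→d30:-→d31:-→d32:H1  best=H1
  ? 186.151.245.199  path d0:H1→d1:-→d2:-→d3:-→d4:-→d5:-→d6:-→d7:-→d8:-→d9:-→d10:-→d11:-→d12:-→d13:-→d14:-→d15:-→d16:-→d17:-→d18:-→d19:-  best=H1
  add 186.151.229.199/32 -> H0 at depth 32
  ? 131.215.0.27  path d0:H1→d1:-→d2:-→d3:-→d4:-→d5:-→d6:-→d7:-→d8:-→d9:-→d10:-→d11:-→d12:-→d13:-→d14:-→d15:-→d16:H1  best=H1
  ? 131.215.10.226  path d0:H1→d1:-→d2:-→d3:-→d4:-→d5:-→d6:-→d7:-→d8:-→d9:-→d10:-→d11:-→d12:-→d13:-→d14:-→d15:-→d16:H1  best=H1
  ? 131.215.122.94  path d0:H1→d1:-→d2:-→d3:-→d4:-→d5:-→d6:-→d7:-→d8:-→d9:-→d10:-→d11:-→d12:-→d13:-→d14:-→d15:-→d16:H1  best=H1
  add 131.215.0.0/16 -> H0 at depth 16
  ? 107.243.222.126  path d0:H1→d1:-→d2:-→d3:-→d4:-→d5:-→d6:-→d7:-→d8:-→d9:-→d10:-→d11:-→d12:-→d13:-→d14:-→d15:-→d16:-→d17:-→d18:-→d19:-→d20:-→d21:-→d22:-→d23:-→d24:H2  best=H2
  add 107.243.208.0/20 -> H0 at depth 20
  add 0.0.0.0/0 -> H1 at depth 0
  - 186.151.229.199/32 clear@32
  add 113.0.0.0/8 -> H2 at depth 8
  ? 107.243.222.0  path d0:H1→d1:-→d2:-→d3:-→d4:-→d5:-→d6:-→d7:-→d8:-→d9:-→d10:-→d11:-→d12:-→d13:-→d14:-→d15:-→d16:-→d17:-→d18:-→d19:-→d20:H0→d21:-→d22:-→d23:-→d24:H2  best=H2
  ? 107.243.222.32  path d0:H1→d1:-→d2:-→d3:-→d4:-→d5:-→d6:-→d7:-→d8:-→d9:-→d10:-→d11:-→d12:-→d13:-→d14:-→d15:-→d16:-→d17:-→d18:-→d19:-→d20:H0→d21:-→d22:-→d23:-→d24:H2  best=H2
  ? 131.215.0.0  path d0:H1→d1:-→d2:-→d3:-→d4:-→d5:-→d6:-→d7:-→d8:-→d9:-→d10:-→d11:-→d12:-→d13:-→d14:-→d15:-→d16:H0  best=H0

== LOOKUPS ==
["H0","H0","H2","H1","H1","H1","H1","H1","H1","H2","H2","H2","H0"]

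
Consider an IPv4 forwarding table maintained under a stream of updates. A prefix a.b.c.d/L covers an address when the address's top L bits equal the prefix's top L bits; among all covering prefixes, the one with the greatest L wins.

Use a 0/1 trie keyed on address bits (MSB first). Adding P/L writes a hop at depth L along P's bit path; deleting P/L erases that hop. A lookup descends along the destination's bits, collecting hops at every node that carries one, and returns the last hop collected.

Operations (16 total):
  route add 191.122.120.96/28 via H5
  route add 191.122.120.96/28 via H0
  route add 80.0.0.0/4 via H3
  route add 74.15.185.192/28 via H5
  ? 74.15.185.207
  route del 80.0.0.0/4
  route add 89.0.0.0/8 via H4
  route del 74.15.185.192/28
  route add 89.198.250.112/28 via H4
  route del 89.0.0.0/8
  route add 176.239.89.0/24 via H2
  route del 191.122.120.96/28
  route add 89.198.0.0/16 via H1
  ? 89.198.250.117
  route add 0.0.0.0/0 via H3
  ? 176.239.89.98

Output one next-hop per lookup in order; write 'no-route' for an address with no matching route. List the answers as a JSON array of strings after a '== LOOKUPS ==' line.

Process each operation:
  add 191.122.120.96/28 -> H5 at depth 28
  add 191.122.120.96/28 -> H0 at depth 28
  add 80.0.0.0/4 -> H3 at depth 4
  add 74.15.185.192/28 -> H5 at depth 28
  lookup 74.15.185.207: bits 0100101000001111101110011100 walk d0:-→d1:-→d2:-→d3:-→d4:-→d5:-→d6:-→d7:-→d8:-→d9:-→d10:-→d11:-→d12:-→d13:-→d14:-→d15:-→d16:-→d17:-→d18:-→d19:-→d20:-→d21:-→d22:-→d23:-→d24:-→d25:-→d26:-→d27:-→d28:H5 -> H5
  - 80.0.0.0/4 clear@4
  add 89.0.0.0/8 -> H4 at depth 8
  - 74.15.185.192/28 clear@28
  add 89.198.250.112/28 -> H4 at depth 28
  - 89.0.0.0/8 clear@8
  add 176.239.89.0/24 -> H2 at depth 24
  - 191.122.120.96/28 clear@28
  add 89.198.0.0/16 -> H1 at depth 16
  lookup 89.198.250.117: bits 0101100111000110111110100111 walk d0:-→d1:-→d2:-→d3:-→d4:-→d5:-→d6:-→d7:-→d8:-→d9:-→d10:-→d11:-→d12:-→d13:-→d14:-→d15:-→d16:H1→d17:-→d18:-→d19:-→d20:-→d21:-→d22:-→d23:-→d24:-→d25:-→d26:-→d27:-→d28:H4 -> H4
  add 0.0.0.0/0 -> H3 at depth 0
  lookup 176.239.89.98: bits 101100001110111101011001 walk d0:H3→d1:-→d2:-→d3:-→d4:-→d5:-→d6:-→d7:-→d8:-→d9:-→d10:-→d11:-→d12:-→d13:-→d14:-→d15:-→d16:-→d17:-→d18:-→d19:-→d20:-→d21:-→d22:-→d23:-→d24:H2 -> H2

== LOOKUPS ==
["H5","H4","H2"]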